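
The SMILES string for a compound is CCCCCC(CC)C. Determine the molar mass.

Atom tally by fragment:
  CH3 → C:1 H:3
  CH2 → C:1 H:2
  CH2 → C:1 H:2
  CH2 → C:1 H:2
  CH2 → C:1 H:2
  CH(C2H5) → C:3 H:6
  CH3 → C:1 H:3
Element totals:
  C: 9
  H: 20
Molecular formula: C9H20.
  M = 9(12.011) + 20(1.008)
    = 108.099 + 20.160 = 128.259

128.26 g/mol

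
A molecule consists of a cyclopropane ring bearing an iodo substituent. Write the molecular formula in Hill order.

C3H5I

Atom tally by fragment:
  cyclopropane ring core → C:3 H:6
  (− 1 ring H displaced by substituents)
  + I → I:1
Element totals:
  C: 3
  H: 5
  I: 1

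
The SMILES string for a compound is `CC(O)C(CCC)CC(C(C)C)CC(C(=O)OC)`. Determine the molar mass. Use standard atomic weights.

258.40 g/mol

Atom tally by fragment:
  CH3 → C:1 H:3
  CH(OH) → C:1 H:2 O:1
  CH(CH2CH2CH3) → C:4 H:8
  CH2 → C:1 H:2
  CH(CH(CH3)2) → C:4 H:8
  CH2 → C:1 H:2
  CH2COOCH3 → C:3 H:5 O:2
Element totals:
  C: 15
  H: 30
  O: 3
Molecular formula: C15H30O3.
  M = 15(12.011) + 30(1.008) + 3(15.999)
    = 180.165 + 30.240 + 47.997 = 258.402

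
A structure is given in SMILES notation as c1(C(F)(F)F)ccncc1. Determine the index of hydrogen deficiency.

4

Atom tally by fragment:
  pyridine ring core → C:5 H:5 N:1
  (− 1 ring H displaced by substituents)
  + CF3 → C:1 F:3
Element totals:
  C: 6
  H: 4
  F: 3
  N: 1
Molecular formula: C6H4F3N.
DoU = (2C + 2 + N − H − X) / 2 = (2·6 + 2 + 1 − 4 − 3) / 2 = 4.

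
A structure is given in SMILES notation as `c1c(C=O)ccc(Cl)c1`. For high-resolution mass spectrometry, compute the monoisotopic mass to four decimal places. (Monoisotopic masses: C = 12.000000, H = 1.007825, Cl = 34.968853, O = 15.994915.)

140.0029

Atom tally by fragment:
  benzene ring core → C:6 H:6
  (− 2 ring H displaced by substituents)
  + CHO → C:1 H:1 O:1
  + Cl → Cl:1
Element totals:
  C: 7
  H: 5
  Cl: 1
  O: 1
Molecular formula: C7H5ClO.
  M = 7(12.0) + 5(1.007825) + 34.968853 + 15.994915
    = 84.000000 + 5.039125 + 34.968853 + 15.994915 = 140.002893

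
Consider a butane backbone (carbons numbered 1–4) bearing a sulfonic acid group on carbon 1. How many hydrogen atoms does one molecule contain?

Atom tally by fragment:
  HO3SCH2 → C:1 H:3 S:1 O:3
  CH2 → C:1 H:2
  CH2 → C:1 H:2
  CH3 → C:1 H:3
Element totals:
  C: 4
  H: 10
  O: 3
  S: 1

10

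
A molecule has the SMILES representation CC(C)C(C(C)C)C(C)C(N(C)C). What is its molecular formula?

C12H27N

Atom tally by fragment:
  CH3 → C:1 H:3
  CH(CH3) → C:2 H:4
  CH(CH(CH3)2) → C:4 H:8
  CH(CH3) → C:2 H:4
  CH2N(CH3)2 → C:3 H:8 N:1
Element totals:
  C: 12
  H: 27
  N: 1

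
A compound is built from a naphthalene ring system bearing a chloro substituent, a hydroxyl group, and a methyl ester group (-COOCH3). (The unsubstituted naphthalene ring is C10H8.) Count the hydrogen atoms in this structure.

Atom tally by fragment:
  naphthalene ring system core → C:10 H:8
  (− 3 ring H displaced by substituents)
  + Cl → Cl:1
  + OH → O:1 H:1
  + COOCH3 → C:2 H:3 O:2
Element totals:
  C: 12
  H: 9
  Cl: 1
  O: 3

9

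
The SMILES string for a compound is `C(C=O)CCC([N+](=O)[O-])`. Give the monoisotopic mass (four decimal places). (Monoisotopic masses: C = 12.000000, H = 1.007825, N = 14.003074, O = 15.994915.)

Atom tally by fragment:
  OHCCH2 → C:2 H:3 O:1
  CH2 → C:1 H:2
  CH2 → C:1 H:2
  CH2NO2 → C:1 H:2 N:1 O:2
Element totals:
  C: 5
  H: 9
  N: 1
  O: 3
Molecular formula: C5H9NO3.
  M = 5(12.0) + 9(1.007825) + 14.003074 + 3(15.994915)
    = 60.000000 + 9.070425 + 14.003074 + 47.984745 = 131.058244

131.0582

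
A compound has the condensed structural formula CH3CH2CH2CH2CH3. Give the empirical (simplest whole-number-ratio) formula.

Element totals:
  C: 5
  H: 12
Molecular formula: C5H12.
gcd of subscripts (5, 12) = 1, so the empirical formula equals the molecular formula.

C5H12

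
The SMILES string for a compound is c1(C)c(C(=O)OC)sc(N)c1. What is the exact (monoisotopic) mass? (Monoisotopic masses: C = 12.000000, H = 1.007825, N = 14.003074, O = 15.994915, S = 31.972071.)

Atom tally by fragment:
  thiophene ring core → C:4 H:4 S:1
  (− 3 ring H displaced by substituents)
  + CH3 → C:1 H:3
  + COOCH3 → C:2 H:3 O:2
  + NH2 → N:1 H:2
Element totals:
  C: 7
  H: 9
  N: 1
  O: 2
  S: 1
Molecular formula: C7H9NO2S.
  M = 7(12.0) + 9(1.007825) + 14.003074 + 2(15.994915) + 31.972071
    = 84.000000 + 9.070425 + 14.003074 + 31.989830 + 31.972071 = 171.035400

171.0354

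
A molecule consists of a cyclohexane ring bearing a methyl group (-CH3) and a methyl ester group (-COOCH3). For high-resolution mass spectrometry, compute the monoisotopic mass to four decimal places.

Atom tally by fragment:
  cyclohexane ring core → C:6 H:12
  (− 2 ring H displaced by substituents)
  + CH3 → C:1 H:3
  + COOCH3 → C:2 H:3 O:2
Element totals:
  C: 9
  H: 16
  O: 2
Molecular formula: C9H16O2.
  M = 9(12.0) + 16(1.007825) + 2(15.994915)
    = 108.000000 + 16.125200 + 31.989830 = 156.115030

156.1150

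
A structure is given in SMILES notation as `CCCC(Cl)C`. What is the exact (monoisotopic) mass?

106.0549

Atom tally by fragment:
  CH3 → C:1 H:3
  CH2 → C:1 H:2
  CH2 → C:1 H:2
  CH(Cl) → C:1 H:1 Cl:1
  CH3 → C:1 H:3
Element totals:
  C: 5
  H: 11
  Cl: 1
Molecular formula: C5H11Cl.
  M = 5(12.0) + 11(1.007825) + 34.968853
    = 60.000000 + 11.086075 + 34.968853 = 106.054928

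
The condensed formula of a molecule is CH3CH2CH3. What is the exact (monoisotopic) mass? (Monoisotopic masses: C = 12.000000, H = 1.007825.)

Element totals:
  C: 3
  H: 8
Molecular formula: C3H8.
  M = 3(12.0) + 8(1.007825)
    = 36.000000 + 8.062600 = 44.062600

44.0626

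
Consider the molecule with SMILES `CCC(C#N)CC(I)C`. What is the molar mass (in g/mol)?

237.08 g/mol

Atom tally by fragment:
  CH3 → C:1 H:3
  CH2 → C:1 H:2
  CH(CN) → C:2 H:1 N:1
  CH2 → C:1 H:2
  CH(I) → C:1 H:1 I:1
  CH3 → C:1 H:3
Element totals:
  C: 7
  H: 12
  I: 1
  N: 1
Molecular formula: C7H12IN.
  M = 7(12.011) + 12(1.008) + 126.904 + 14.007
    = 84.077 + 12.096 + 126.904 + 14.007 = 237.084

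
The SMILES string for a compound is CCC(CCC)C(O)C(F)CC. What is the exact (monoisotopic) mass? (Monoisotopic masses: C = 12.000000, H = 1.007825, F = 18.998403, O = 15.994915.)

176.1576

Atom tally by fragment:
  CH3 → C:1 H:3
  CH2 → C:1 H:2
  CH(CH2CH2CH3) → C:4 H:8
  CH(OH) → C:1 H:2 O:1
  CH(F) → C:1 H:1 F:1
  CH2 → C:1 H:2
  CH3 → C:1 H:3
Element totals:
  C: 10
  H: 21
  F: 1
  O: 1
Molecular formula: C10H21FO.
  M = 10(12.0) + 21(1.007825) + 18.998403 + 15.994915
    = 120.000000 + 21.164325 + 18.998403 + 15.994915 = 176.157643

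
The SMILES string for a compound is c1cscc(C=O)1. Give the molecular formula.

Atom tally by fragment:
  thiophene ring core → C:4 H:4 S:1
  (− 1 ring H displaced by substituents)
  + CHO → C:1 H:1 O:1
Element totals:
  C: 5
  H: 4
  O: 1
  S: 1

C5H4OS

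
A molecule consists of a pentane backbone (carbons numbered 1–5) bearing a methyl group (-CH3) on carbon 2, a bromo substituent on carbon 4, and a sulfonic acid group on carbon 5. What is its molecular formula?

C6H13BrO3S

Atom tally by fragment:
  CH3 → C:1 H:3
  CH(CH3) → C:2 H:4
  CH2 → C:1 H:2
  CH(Br) → C:1 H:1 Br:1
  CH2SO3H → C:1 H:3 S:1 O:3
Element totals:
  C: 6
  H: 13
  Br: 1
  O: 3
  S: 1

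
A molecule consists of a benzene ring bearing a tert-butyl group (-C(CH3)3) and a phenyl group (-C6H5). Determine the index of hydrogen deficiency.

Atom tally by fragment:
  benzene ring core → C:6 H:6
  (− 2 ring H displaced by substituents)
  + C(CH3)3 → C:4 H:9
  + C6H5 → C:6 H:5
Element totals:
  C: 16
  H: 18
Molecular formula: C16H18.
DoU = (2C + 2 + N − H − X) / 2 = (2·16 + 2 + 0 − 18 − 0) / 2 = 8.

8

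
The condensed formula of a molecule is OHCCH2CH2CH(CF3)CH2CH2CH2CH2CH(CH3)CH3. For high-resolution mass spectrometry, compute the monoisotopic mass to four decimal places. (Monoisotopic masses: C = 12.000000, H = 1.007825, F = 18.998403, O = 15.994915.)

238.1544

Atom tally by fragment:
  OHCCH2 → C:2 H:3 O:1
  CH2 → C:1 H:2
  CH(CF3) → C:2 H:1 F:3
  CH2 → C:1 H:2
  CH2 → C:1 H:2
  CH2 → C:1 H:2
  CH2 → C:1 H:2
  CH(CH3) → C:2 H:4
  CH3 → C:1 H:3
Element totals:
  C: 12
  H: 21
  F: 3
  O: 1
Molecular formula: C12H21F3O.
  M = 12(12.0) + 21(1.007825) + 3(18.998403) + 15.994915
    = 144.000000 + 21.164325 + 56.995209 + 15.994915 = 238.154449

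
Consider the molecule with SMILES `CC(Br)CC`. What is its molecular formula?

Atom tally by fragment:
  CH3 → C:1 H:3
  CH(Br) → C:1 H:1 Br:1
  CH2 → C:1 H:2
  CH3 → C:1 H:3
Element totals:
  C: 4
  H: 9
  Br: 1

C4H9Br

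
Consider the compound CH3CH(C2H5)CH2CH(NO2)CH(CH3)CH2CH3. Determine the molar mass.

Atom tally by fragment:
  CH3 → C:1 H:3
  CH(C2H5) → C:3 H:6
  CH2 → C:1 H:2
  CH(NO2) → C:1 H:1 N:1 O:2
  CH(CH3) → C:2 H:4
  CH2 → C:1 H:2
  CH3 → C:1 H:3
Element totals:
  C: 10
  H: 21
  N: 1
  O: 2
Molecular formula: C10H21NO2.
  M = 10(12.011) + 21(1.008) + 14.007 + 2(15.999)
    = 120.110 + 21.168 + 14.007 + 31.998 = 187.283

187.28 g/mol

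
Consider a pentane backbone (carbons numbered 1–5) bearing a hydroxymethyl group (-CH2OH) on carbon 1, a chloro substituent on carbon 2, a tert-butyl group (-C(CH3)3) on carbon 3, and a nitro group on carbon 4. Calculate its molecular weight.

Atom tally by fragment:
  HOCH2CH2 → C:2 H:5 O:1
  CH(Cl) → C:1 H:1 Cl:1
  CH(C(CH3)3) → C:5 H:10
  CH(NO2) → C:1 H:1 N:1 O:2
  CH3 → C:1 H:3
Element totals:
  C: 10
  H: 20
  Cl: 1
  N: 1
  O: 3
Molecular formula: C10H20ClNO3.
  M = 10(12.011) + 20(1.008) + 35.45 + 14.007 + 3(15.999)
    = 120.110 + 20.160 + 35.450 + 14.007 + 47.997 = 237.724

237.72 g/mol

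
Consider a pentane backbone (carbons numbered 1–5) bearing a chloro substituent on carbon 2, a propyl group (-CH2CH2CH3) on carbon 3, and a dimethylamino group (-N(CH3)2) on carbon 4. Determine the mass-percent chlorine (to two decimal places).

Atom tally by fragment:
  CH3 → C:1 H:3
  CH(Cl) → C:1 H:1 Cl:1
  CH(CH2CH2CH3) → C:4 H:8
  CH(N(CH3)2) → C:3 H:7 N:1
  CH3 → C:1 H:3
Element totals:
  C: 10
  H: 22
  Cl: 1
  N: 1
Molecular formula: C10H22ClN.
Molar mass = 191.743 g/mol.
Mass from Cl: 1 × 35.45 = 35.450 g/mol.
%Cl = 35.450 / 191.743 × 100 = 18.49%.

18.49%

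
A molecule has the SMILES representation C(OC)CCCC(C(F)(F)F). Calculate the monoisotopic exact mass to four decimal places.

170.0918

Atom tally by fragment:
  CH3OCH2 → C:2 H:5 O:1
  CH2 → C:1 H:2
  CH2 → C:1 H:2
  CH2 → C:1 H:2
  CH2CF3 → C:2 H:2 F:3
Element totals:
  C: 7
  H: 13
  F: 3
  O: 1
Molecular formula: C7H13F3O.
  M = 7(12.0) + 13(1.007825) + 3(18.998403) + 15.994915
    = 84.000000 + 13.101725 + 56.995209 + 15.994915 = 170.091849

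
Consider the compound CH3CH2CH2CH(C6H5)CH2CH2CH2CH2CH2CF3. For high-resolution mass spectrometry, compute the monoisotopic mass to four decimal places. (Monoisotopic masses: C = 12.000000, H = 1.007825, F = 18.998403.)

Element totals:
  C: 16
  H: 23
  F: 3
Molecular formula: C16H23F3.
  M = 16(12.0) + 23(1.007825) + 3(18.998403)
    = 192.000000 + 23.179975 + 56.995209 = 272.175184

272.1752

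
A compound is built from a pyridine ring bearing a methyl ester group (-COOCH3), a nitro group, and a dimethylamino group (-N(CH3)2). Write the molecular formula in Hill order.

C9H11N3O4

Atom tally by fragment:
  pyridine ring core → C:5 H:5 N:1
  (− 3 ring H displaced by substituents)
  + COOCH3 → C:2 H:3 O:2
  + NO2 → N:1 O:2
  + N(CH3)2 → N:1 C:2 H:6
Element totals:
  C: 9
  H: 11
  N: 3
  O: 4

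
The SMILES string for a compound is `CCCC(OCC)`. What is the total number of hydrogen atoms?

Atom tally by fragment:
  CH3 → C:1 H:3
  CH2 → C:1 H:2
  CH2 → C:1 H:2
  CH2OC2H5 → C:3 H:7 O:1
Element totals:
  C: 6
  H: 14
  O: 1

14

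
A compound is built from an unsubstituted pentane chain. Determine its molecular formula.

Atom tally by fragment:
  CH3 → C:1 H:3
  CH2 → C:1 H:2
  CH2 → C:1 H:2
  CH2 → C:1 H:2
  CH3 → C:1 H:3
Element totals:
  C: 5
  H: 12

C5H12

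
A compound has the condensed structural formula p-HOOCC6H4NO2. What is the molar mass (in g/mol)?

Atom tally by fragment:
  benzene ring core → C:6 H:6
  (− 2 ring H displaced by substituents)
  + COOH → C:1 H:1 O:2
  + NO2 → N:1 O:2
Element totals:
  C: 7
  H: 5
  N: 1
  O: 4
Molecular formula: C7H5NO4.
  M = 7(12.011) + 5(1.008) + 14.007 + 4(15.999)
    = 84.077 + 5.040 + 14.007 + 63.996 = 167.120

167.12 g/mol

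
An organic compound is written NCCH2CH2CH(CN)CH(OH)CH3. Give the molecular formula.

C7H10N2O

Element totals:
  C: 7
  H: 10
  N: 2
  O: 1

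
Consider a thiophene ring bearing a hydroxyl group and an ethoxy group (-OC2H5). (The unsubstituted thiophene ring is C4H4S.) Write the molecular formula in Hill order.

Atom tally by fragment:
  thiophene ring core → C:4 H:4 S:1
  (− 2 ring H displaced by substituents)
  + OH → O:1 H:1
  + OC2H5 → C:2 H:5 O:1
Element totals:
  C: 6
  H: 8
  O: 2
  S: 1

C6H8O2S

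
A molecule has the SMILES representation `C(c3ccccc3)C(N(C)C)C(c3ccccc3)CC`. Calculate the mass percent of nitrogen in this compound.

5.24%

Atom tally by fragment:
  C6H5CH2 → C:7 H:7
  CH(N(CH3)2) → C:3 H:7 N:1
  CH(C6H5) → C:7 H:6
  CH2 → C:1 H:2
  CH3 → C:1 H:3
Element totals:
  C: 19
  H: 25
  N: 1
Molecular formula: C19H25N.
Molar mass = 267.416 g/mol.
Mass from N: 1 × 14.007 = 14.007 g/mol.
%N = 14.007 / 267.416 × 100 = 5.24%.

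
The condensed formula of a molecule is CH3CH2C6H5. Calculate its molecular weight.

106.17 g/mol

Element totals:
  C: 8
  H: 10
Molecular formula: C8H10.
  M = 8(12.011) + 10(1.008)
    = 96.088 + 10.080 = 106.168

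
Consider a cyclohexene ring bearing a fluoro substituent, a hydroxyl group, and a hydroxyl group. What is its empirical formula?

C6H9FO2

Atom tally by fragment:
  cyclohexene ring core → C:6 H:10
  (− 3 ring H displaced by substituents)
  + F → F:1
  + OH → O:1 H:1
  + OH → O:1 H:1
Element totals:
  C: 6
  H: 9
  F: 1
  O: 2
Molecular formula: C6H9FO2.
gcd of subscripts (6, 1, 9, 2) = 1, so the empirical formula equals the molecular formula.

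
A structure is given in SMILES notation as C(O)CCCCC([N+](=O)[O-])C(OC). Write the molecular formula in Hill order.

C8H17NO4

Atom tally by fragment:
  HOCH2 → C:1 H:3 O:1
  CH2 → C:1 H:2
  CH2 → C:1 H:2
  CH2 → C:1 H:2
  CH2 → C:1 H:2
  CH(NO2) → C:1 H:1 N:1 O:2
  CH2OCH3 → C:2 H:5 O:1
Element totals:
  C: 8
  H: 17
  N: 1
  O: 4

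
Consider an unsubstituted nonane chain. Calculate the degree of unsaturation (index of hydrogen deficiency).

Atom tally by fragment:
  CH3 → C:1 H:3
  CH2 → C:1 H:2
  CH2 → C:1 H:2
  CH2 → C:1 H:2
  CH2 → C:1 H:2
  CH2 → C:1 H:2
  CH2 → C:1 H:2
  CH2 → C:1 H:2
  CH3 → C:1 H:3
Element totals:
  C: 9
  H: 20
Molecular formula: C9H20.
DoU = (2C + 2 + N − H − X) / 2 = (2·9 + 2 + 0 − 20 − 0) / 2 = 0.

0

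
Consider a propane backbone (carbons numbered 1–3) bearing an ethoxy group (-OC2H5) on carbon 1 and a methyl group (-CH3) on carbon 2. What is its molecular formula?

C6H14O

Atom tally by fragment:
  C2H5OCH2 → C:3 H:7 O:1
  CH(CH3) → C:2 H:4
  CH3 → C:1 H:3
Element totals:
  C: 6
  H: 14
  O: 1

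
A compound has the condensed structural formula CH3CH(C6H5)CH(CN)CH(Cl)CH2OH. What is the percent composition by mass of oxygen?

Atom tally by fragment:
  CH3 → C:1 H:3
  CH(C6H5) → C:7 H:6
  CH(CN) → C:2 H:1 N:1
  CH(Cl) → C:1 H:1 Cl:1
  CH2OH → C:1 H:3 O:1
Element totals:
  C: 12
  H: 14
  Cl: 1
  N: 1
  O: 1
Molecular formula: C12H14ClNO.
Molar mass = 223.700 g/mol.
Mass from O: 1 × 15.999 = 15.999 g/mol.
%O = 15.999 / 223.700 × 100 = 7.15%.

7.15%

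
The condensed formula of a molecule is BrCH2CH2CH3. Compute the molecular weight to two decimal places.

122.99 g/mol

Atom tally by fragment:
  BrCH2 → C:1 H:2 Br:1
  CH2 → C:1 H:2
  CH3 → C:1 H:3
Element totals:
  C: 3
  H: 7
  Br: 1
Molecular formula: C3H7Br.
  M = 3(12.011) + 7(1.008) + 79.904
    = 36.033 + 7.056 + 79.904 = 122.993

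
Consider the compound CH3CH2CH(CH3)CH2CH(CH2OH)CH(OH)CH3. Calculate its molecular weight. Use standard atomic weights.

Atom tally by fragment:
  CH3 → C:1 H:3
  CH2 → C:1 H:2
  CH(CH3) → C:2 H:4
  CH2 → C:1 H:2
  CH(CH2OH) → C:2 H:4 O:1
  CH(OH) → C:1 H:2 O:1
  CH3 → C:1 H:3
Element totals:
  C: 9
  H: 20
  O: 2
Molecular formula: C9H20O2.
  M = 9(12.011) + 20(1.008) + 2(15.999)
    = 108.099 + 20.160 + 31.998 = 160.257

160.26 g/mol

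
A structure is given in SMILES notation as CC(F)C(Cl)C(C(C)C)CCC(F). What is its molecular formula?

C10H19ClF2

Atom tally by fragment:
  CH3 → C:1 H:3
  CH(F) → C:1 H:1 F:1
  CH(Cl) → C:1 H:1 Cl:1
  CH(CH(CH3)2) → C:4 H:8
  CH2 → C:1 H:2
  CH2 → C:1 H:2
  CH2F → C:1 H:2 F:1
Element totals:
  C: 10
  H: 19
  Cl: 1
  F: 2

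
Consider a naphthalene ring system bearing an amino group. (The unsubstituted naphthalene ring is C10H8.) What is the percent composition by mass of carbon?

Atom tally by fragment:
  naphthalene ring system core → C:10 H:8
  (− 1 ring H displaced by substituents)
  + NH2 → N:1 H:2
Element totals:
  C: 10
  H: 9
  N: 1
Molecular formula: C10H9N.
Molar mass = 143.189 g/mol.
Mass from C: 10 × 12.011 = 120.110 g/mol.
%C = 120.110 / 143.189 × 100 = 83.88%.

83.88%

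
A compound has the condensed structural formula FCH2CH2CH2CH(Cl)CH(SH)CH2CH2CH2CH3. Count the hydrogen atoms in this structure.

18

Atom tally by fragment:
  FCH2 → C:1 H:2 F:1
  CH2 → C:1 H:2
  CH2 → C:1 H:2
  CH(Cl) → C:1 H:1 Cl:1
  CH(SH) → C:1 H:2 S:1
  CH2 → C:1 H:2
  CH2 → C:1 H:2
  CH2 → C:1 H:2
  CH3 → C:1 H:3
Element totals:
  C: 9
  H: 18
  Cl: 1
  F: 1
  S: 1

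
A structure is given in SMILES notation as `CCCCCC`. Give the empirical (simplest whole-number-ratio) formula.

C3H7

Atom tally by fragment:
  CH3 → C:1 H:3
  CH2 → C:1 H:2
  CH2 → C:1 H:2
  CH2 → C:1 H:2
  CH2 → C:1 H:2
  CH3 → C:1 H:3
Element totals:
  C: 6
  H: 14
Molecular formula: C6H14.
gcd of subscripts = 2; dividing each by 2:
  C: 6/2 = 3
  H: 14/2 = 7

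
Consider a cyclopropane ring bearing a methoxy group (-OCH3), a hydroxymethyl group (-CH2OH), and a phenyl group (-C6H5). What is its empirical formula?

C11H14O2

Atom tally by fragment:
  cyclopropane ring core → C:3 H:6
  (− 3 ring H displaced by substituents)
  + OCH3 → C:1 H:3 O:1
  + CH2OH → C:1 H:3 O:1
  + C6H5 → C:6 H:5
Element totals:
  C: 11
  H: 14
  O: 2
Molecular formula: C11H14O2.
gcd of subscripts (11, 14, 2) = 1, so the empirical formula equals the molecular formula.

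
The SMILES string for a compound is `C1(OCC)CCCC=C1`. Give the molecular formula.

Atom tally by fragment:
  cyclohexene ring core → C:6 H:10
  (− 1 ring H displaced by substituents)
  + OC2H5 → C:2 H:5 O:1
Element totals:
  C: 8
  H: 14
  O: 1

C8H14O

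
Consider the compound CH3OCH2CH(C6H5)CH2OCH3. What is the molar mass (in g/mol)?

Atom tally by fragment:
  CH3OCH2 → C:2 H:5 O:1
  CH(C6H5) → C:7 H:6
  CH2OCH3 → C:2 H:5 O:1
Element totals:
  C: 11
  H: 16
  O: 2
Molecular formula: C11H16O2.
  M = 11(12.011) + 16(1.008) + 2(15.999)
    = 132.121 + 16.128 + 31.998 = 180.247

180.25 g/mol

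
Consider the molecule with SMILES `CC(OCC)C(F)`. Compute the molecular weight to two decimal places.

Atom tally by fragment:
  CH3 → C:1 H:3
  CH(OC2H5) → C:3 H:6 O:1
  CH2F → C:1 H:2 F:1
Element totals:
  C: 5
  H: 11
  F: 1
  O: 1
Molecular formula: C5H11FO.
  M = 5(12.011) + 11(1.008) + 18.998 + 15.999
    = 60.055 + 11.088 + 18.998 + 15.999 = 106.140

106.14 g/mol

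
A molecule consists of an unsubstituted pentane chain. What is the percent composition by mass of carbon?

83.24%

Atom tally by fragment:
  CH3 → C:1 H:3
  CH2 → C:1 H:2
  CH2 → C:1 H:2
  CH2 → C:1 H:2
  CH3 → C:1 H:3
Element totals:
  C: 5
  H: 12
Molecular formula: C5H12.
Molar mass = 72.151 g/mol.
Mass from C: 5 × 12.011 = 60.055 g/mol.
%C = 60.055 / 72.151 × 100 = 83.24%.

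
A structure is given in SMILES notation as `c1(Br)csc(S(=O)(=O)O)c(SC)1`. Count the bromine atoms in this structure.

Atom tally by fragment:
  thiophene ring core → C:4 H:4 S:1
  (− 3 ring H displaced by substituents)
  + Br → Br:1
  + SO3H → S:1 O:3 H:1
  + SCH3 → C:1 H:3 S:1
Element totals:
  C: 5
  H: 5
  Br: 1
  O: 3
  S: 3

1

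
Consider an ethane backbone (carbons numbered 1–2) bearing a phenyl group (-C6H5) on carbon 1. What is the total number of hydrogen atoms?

10

Atom tally by fragment:
  C6H5CH2 → C:7 H:7
  CH3 → C:1 H:3
Element totals:
  C: 8
  H: 10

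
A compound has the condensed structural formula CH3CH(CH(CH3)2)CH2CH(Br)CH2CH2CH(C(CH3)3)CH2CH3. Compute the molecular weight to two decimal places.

Element totals:
  C: 16
  H: 33
  Br: 1
Molecular formula: C16H33Br.
  M = 16(12.011) + 33(1.008) + 79.904
    = 192.176 + 33.264 + 79.904 = 305.344

305.34 g/mol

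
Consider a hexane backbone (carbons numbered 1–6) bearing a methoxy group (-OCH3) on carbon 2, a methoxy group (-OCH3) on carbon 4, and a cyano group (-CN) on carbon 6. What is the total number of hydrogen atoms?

Atom tally by fragment:
  CH3 → C:1 H:3
  CH(OCH3) → C:2 H:4 O:1
  CH2 → C:1 H:2
  CH(OCH3) → C:2 H:4 O:1
  CH2 → C:1 H:2
  CH2CN → C:2 H:2 N:1
Element totals:
  C: 9
  H: 17
  N: 1
  O: 2

17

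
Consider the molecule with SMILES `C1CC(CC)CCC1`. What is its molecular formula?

C8H16

Atom tally by fragment:
  cyclohexane ring core → C:6 H:12
  (− 1 ring H displaced by substituents)
  + C2H5 → C:2 H:5
Element totals:
  C: 8
  H: 16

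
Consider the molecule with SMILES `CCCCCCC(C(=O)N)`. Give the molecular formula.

C8H17NO

Atom tally by fragment:
  CH3 → C:1 H:3
  CH2 → C:1 H:2
  CH2 → C:1 H:2
  CH2 → C:1 H:2
  CH2 → C:1 H:2
  CH2 → C:1 H:2
  CH2CONH2 → C:2 H:4 O:1 N:1
Element totals:
  C: 8
  H: 17
  N: 1
  O: 1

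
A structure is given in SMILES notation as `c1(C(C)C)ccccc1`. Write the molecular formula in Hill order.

Atom tally by fragment:
  benzene ring core → C:6 H:6
  (− 1 ring H displaced by substituents)
  + CH(CH3)2 → C:3 H:7
Element totals:
  C: 9
  H: 12

C9H12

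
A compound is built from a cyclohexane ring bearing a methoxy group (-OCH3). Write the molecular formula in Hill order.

Atom tally by fragment:
  cyclohexane ring core → C:6 H:12
  (− 1 ring H displaced by substituents)
  + OCH3 → C:1 H:3 O:1
Element totals:
  C: 7
  H: 14
  O: 1

C7H14O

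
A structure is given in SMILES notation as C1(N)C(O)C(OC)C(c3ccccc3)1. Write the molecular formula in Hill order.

C11H15NO2

Atom tally by fragment:
  cyclobutane ring core → C:4 H:8
  (− 4 ring H displaced by substituents)
  + NH2 → N:1 H:2
  + OH → O:1 H:1
  + OCH3 → C:1 H:3 O:1
  + C6H5 → C:6 H:5
Element totals:
  C: 11
  H: 15
  N: 1
  O: 2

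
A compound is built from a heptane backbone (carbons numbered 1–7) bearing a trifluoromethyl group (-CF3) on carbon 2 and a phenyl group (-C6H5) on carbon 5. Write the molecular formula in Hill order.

C14H19F3

Atom tally by fragment:
  CH3 → C:1 H:3
  CH(CF3) → C:2 H:1 F:3
  CH2 → C:1 H:2
  CH2 → C:1 H:2
  CH(C6H5) → C:7 H:6
  CH2 → C:1 H:2
  CH3 → C:1 H:3
Element totals:
  C: 14
  H: 19
  F: 3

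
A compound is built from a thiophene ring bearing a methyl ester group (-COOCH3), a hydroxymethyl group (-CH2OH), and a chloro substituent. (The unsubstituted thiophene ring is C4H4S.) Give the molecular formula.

Atom tally by fragment:
  thiophene ring core → C:4 H:4 S:1
  (− 3 ring H displaced by substituents)
  + COOCH3 → C:2 H:3 O:2
  + CH2OH → C:1 H:3 O:1
  + Cl → Cl:1
Element totals:
  C: 7
  H: 7
  Cl: 1
  O: 3
  S: 1

C7H7ClO3S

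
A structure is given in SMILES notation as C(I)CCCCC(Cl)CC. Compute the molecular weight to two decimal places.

274.57 g/mol

Atom tally by fragment:
  ICH2 → C:1 H:2 I:1
  CH2 → C:1 H:2
  CH2 → C:1 H:2
  CH2 → C:1 H:2
  CH2 → C:1 H:2
  CH(Cl) → C:1 H:1 Cl:1
  CH2 → C:1 H:2
  CH3 → C:1 H:3
Element totals:
  C: 8
  H: 16
  Cl: 1
  I: 1
Molecular formula: C8H16ClI.
  M = 8(12.011) + 16(1.008) + 35.45 + 126.904
    = 96.088 + 16.128 + 35.450 + 126.904 = 274.570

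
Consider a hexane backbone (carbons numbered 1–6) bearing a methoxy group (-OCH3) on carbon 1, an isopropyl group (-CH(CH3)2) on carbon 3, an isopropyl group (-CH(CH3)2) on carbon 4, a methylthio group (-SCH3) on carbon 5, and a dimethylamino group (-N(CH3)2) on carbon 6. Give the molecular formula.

C16H35NOS

Atom tally by fragment:
  CH3OCH2 → C:2 H:5 O:1
  CH2 → C:1 H:2
  CH(CH(CH3)2) → C:4 H:8
  CH(CH(CH3)2) → C:4 H:8
  CH(SCH3) → C:2 H:4 S:1
  CH2N(CH3)2 → C:3 H:8 N:1
Element totals:
  C: 16
  H: 35
  N: 1
  O: 1
  S: 1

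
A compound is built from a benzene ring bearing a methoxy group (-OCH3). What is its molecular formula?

C7H8O

Atom tally by fragment:
  benzene ring core → C:6 H:6
  (− 1 ring H displaced by substituents)
  + OCH3 → C:1 H:3 O:1
Element totals:
  C: 7
  H: 8
  O: 1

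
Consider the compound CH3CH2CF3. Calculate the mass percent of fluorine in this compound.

58.12%

Atom tally by fragment:
  CH3 → C:1 H:3
  CH2CF3 → C:2 H:2 F:3
Element totals:
  C: 3
  H: 5
  F: 3
Molecular formula: C3H5F3.
Molar mass = 98.067 g/mol.
Mass from F: 3 × 18.998 = 56.994 g/mol.
%F = 56.994 / 98.067 × 100 = 58.12%.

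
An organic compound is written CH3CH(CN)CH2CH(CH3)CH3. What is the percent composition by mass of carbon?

75.62%

Element totals:
  C: 7
  H: 13
  N: 1
Molecular formula: C7H13N.
Molar mass = 111.188 g/mol.
Mass from C: 7 × 12.011 = 84.077 g/mol.
%C = 84.077 / 111.188 × 100 = 75.62%.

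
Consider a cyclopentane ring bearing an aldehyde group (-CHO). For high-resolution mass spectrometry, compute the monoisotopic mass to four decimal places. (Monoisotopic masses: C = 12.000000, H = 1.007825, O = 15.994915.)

98.0732

Atom tally by fragment:
  cyclopentane ring core → C:5 H:10
  (− 1 ring H displaced by substituents)
  + CHO → C:1 H:1 O:1
Element totals:
  C: 6
  H: 10
  O: 1
Molecular formula: C6H10O.
  M = 6(12.0) + 10(1.007825) + 15.994915
    = 72.000000 + 10.078250 + 15.994915 = 98.073165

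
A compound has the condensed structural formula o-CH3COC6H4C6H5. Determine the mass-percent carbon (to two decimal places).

85.68%

Atom tally by fragment:
  benzene ring core → C:6 H:6
  (− 2 ring H displaced by substituents)
  + COCH3 → C:2 H:3 O:1
  + C6H5 → C:6 H:5
Element totals:
  C: 14
  H: 12
  O: 1
Molecular formula: C14H12O.
Molar mass = 196.249 g/mol.
Mass from C: 14 × 12.011 = 168.154 g/mol.
%C = 168.154 / 196.249 × 100 = 85.68%.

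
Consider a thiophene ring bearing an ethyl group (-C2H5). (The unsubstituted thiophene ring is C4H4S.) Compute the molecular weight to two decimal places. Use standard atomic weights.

112.19 g/mol

Atom tally by fragment:
  thiophene ring core → C:4 H:4 S:1
  (− 1 ring H displaced by substituents)
  + C2H5 → C:2 H:5
Element totals:
  C: 6
  H: 8
  S: 1
Molecular formula: C6H8S.
  M = 6(12.011) + 8(1.008) + 32.06
    = 72.066 + 8.064 + 32.060 = 112.190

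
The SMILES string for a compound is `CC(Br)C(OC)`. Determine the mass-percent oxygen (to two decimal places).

Atom tally by fragment:
  CH3 → C:1 H:3
  CH(Br) → C:1 H:1 Br:1
  CH2OCH3 → C:2 H:5 O:1
Element totals:
  C: 4
  H: 9
  Br: 1
  O: 1
Molecular formula: C4H9BrO.
Molar mass = 153.019 g/mol.
Mass from O: 1 × 15.999 = 15.999 g/mol.
%O = 15.999 / 153.019 × 100 = 10.46%.

10.46%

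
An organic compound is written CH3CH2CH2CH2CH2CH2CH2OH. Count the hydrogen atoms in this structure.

16

Element totals:
  C: 7
  H: 16
  O: 1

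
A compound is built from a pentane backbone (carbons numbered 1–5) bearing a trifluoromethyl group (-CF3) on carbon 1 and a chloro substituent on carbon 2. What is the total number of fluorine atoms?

Atom tally by fragment:
  F3CCH2 → C:2 H:2 F:3
  CH(Cl) → C:1 H:1 Cl:1
  CH2 → C:1 H:2
  CH2 → C:1 H:2
  CH3 → C:1 H:3
Element totals:
  C: 6
  H: 10
  Cl: 1
  F: 3

3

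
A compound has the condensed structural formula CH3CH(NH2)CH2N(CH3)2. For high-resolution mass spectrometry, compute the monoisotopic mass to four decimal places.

102.1157

Atom tally by fragment:
  CH3 → C:1 H:3
  CH(NH2) → C:1 H:3 N:1
  CH2N(CH3)2 → C:3 H:8 N:1
Element totals:
  C: 5
  H: 14
  N: 2
Molecular formula: C5H14N2.
  M = 5(12.0) + 14(1.007825) + 2(14.003074)
    = 60.000000 + 14.109550 + 28.006148 = 102.115698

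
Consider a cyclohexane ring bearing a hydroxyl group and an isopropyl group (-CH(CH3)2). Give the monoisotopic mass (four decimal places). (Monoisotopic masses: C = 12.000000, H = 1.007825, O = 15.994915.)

142.1358

Atom tally by fragment:
  cyclohexane ring core → C:6 H:12
  (− 2 ring H displaced by substituents)
  + OH → O:1 H:1
  + CH(CH3)2 → C:3 H:7
Element totals:
  C: 9
  H: 18
  O: 1
Molecular formula: C9H18O.
  M = 9(12.0) + 18(1.007825) + 15.994915
    = 108.000000 + 18.140850 + 15.994915 = 142.135765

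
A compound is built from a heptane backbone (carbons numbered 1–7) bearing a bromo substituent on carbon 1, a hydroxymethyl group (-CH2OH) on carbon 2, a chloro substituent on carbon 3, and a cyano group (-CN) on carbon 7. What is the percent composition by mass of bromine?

29.75%

Atom tally by fragment:
  BrCH2 → C:1 H:2 Br:1
  CH(CH2OH) → C:2 H:4 O:1
  CH(Cl) → C:1 H:1 Cl:1
  CH2 → C:1 H:2
  CH2 → C:1 H:2
  CH2 → C:1 H:2
  CH2CN → C:2 H:2 N:1
Element totals:
  C: 9
  H: 15
  Br: 1
  Cl: 1
  N: 1
  O: 1
Molecular formula: C9H15BrClNO.
Molar mass = 268.579 g/mol.
Mass from Br: 1 × 79.904 = 79.904 g/mol.
%Br = 79.904 / 268.579 × 100 = 29.75%.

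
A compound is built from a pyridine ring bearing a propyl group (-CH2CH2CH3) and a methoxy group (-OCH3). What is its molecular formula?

C9H13NO

Atom tally by fragment:
  pyridine ring core → C:5 H:5 N:1
  (− 2 ring H displaced by substituents)
  + CH2CH2CH3 → C:3 H:7
  + OCH3 → C:1 H:3 O:1
Element totals:
  C: 9
  H: 13
  N: 1
  O: 1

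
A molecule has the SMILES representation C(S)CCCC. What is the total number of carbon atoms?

Atom tally by fragment:
  HSCH2 → C:1 H:3 S:1
  CH2 → C:1 H:2
  CH2 → C:1 H:2
  CH2 → C:1 H:2
  CH3 → C:1 H:3
Element totals:
  C: 5
  H: 12
  S: 1

5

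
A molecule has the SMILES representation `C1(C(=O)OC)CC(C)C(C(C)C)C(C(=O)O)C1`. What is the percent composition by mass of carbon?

Atom tally by fragment:
  cyclohexane ring core → C:6 H:12
  (− 4 ring H displaced by substituents)
  + COOCH3 → C:2 H:3 O:2
  + CH3 → C:1 H:3
  + CH(CH3)2 → C:3 H:7
  + COOH → C:1 H:1 O:2
Element totals:
  C: 13
  H: 22
  O: 4
Molecular formula: C13H22O4.
Molar mass = 242.315 g/mol.
Mass from C: 13 × 12.011 = 156.143 g/mol.
%C = 156.143 / 242.315 × 100 = 64.44%.

64.44%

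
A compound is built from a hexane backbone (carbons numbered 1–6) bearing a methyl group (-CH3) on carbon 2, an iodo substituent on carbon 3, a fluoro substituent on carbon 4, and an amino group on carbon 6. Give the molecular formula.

Atom tally by fragment:
  CH3 → C:1 H:3
  CH(CH3) → C:2 H:4
  CH(I) → C:1 H:1 I:1
  CH(F) → C:1 H:1 F:1
  CH2 → C:1 H:2
  CH2NH2 → C:1 H:4 N:1
Element totals:
  C: 7
  H: 15
  F: 1
  I: 1
  N: 1

C7H15FIN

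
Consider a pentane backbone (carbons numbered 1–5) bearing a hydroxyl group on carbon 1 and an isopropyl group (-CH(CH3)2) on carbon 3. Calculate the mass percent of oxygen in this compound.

12.29%

Atom tally by fragment:
  HOCH2 → C:1 H:3 O:1
  CH2 → C:1 H:2
  CH(CH(CH3)2) → C:4 H:8
  CH2 → C:1 H:2
  CH3 → C:1 H:3
Element totals:
  C: 8
  H: 18
  O: 1
Molecular formula: C8H18O.
Molar mass = 130.231 g/mol.
Mass from O: 1 × 15.999 = 15.999 g/mol.
%O = 15.999 / 130.231 × 100 = 12.29%.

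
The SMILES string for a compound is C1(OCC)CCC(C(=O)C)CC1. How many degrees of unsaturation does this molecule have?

Atom tally by fragment:
  cyclohexane ring core → C:6 H:12
  (− 2 ring H displaced by substituents)
  + OC2H5 → C:2 H:5 O:1
  + COCH3 → C:2 H:3 O:1
Element totals:
  C: 10
  H: 18
  O: 2
Molecular formula: C10H18O2.
DoU = (2C + 2 + N − H − X) / 2 = (2·10 + 2 + 0 − 18 − 0) / 2 = 2.

2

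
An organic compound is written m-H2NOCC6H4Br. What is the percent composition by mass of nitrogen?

7.00%

Element totals:
  C: 7
  H: 6
  Br: 1
  N: 1
  O: 1
Molecular formula: C7H6BrNO.
Molar mass = 200.035 g/mol.
Mass from N: 1 × 14.007 = 14.007 g/mol.
%N = 14.007 / 200.035 × 100 = 7.00%.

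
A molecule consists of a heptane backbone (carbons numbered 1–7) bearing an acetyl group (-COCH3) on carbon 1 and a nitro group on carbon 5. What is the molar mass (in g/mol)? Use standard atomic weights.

Atom tally by fragment:
  CH3COCH2 → C:3 H:5 O:1
  CH2 → C:1 H:2
  CH2 → C:1 H:2
  CH2 → C:1 H:2
  CH(NO2) → C:1 H:1 N:1 O:2
  CH2 → C:1 H:2
  CH3 → C:1 H:3
Element totals:
  C: 9
  H: 17
  N: 1
  O: 3
Molecular formula: C9H17NO3.
  M = 9(12.011) + 17(1.008) + 14.007 + 3(15.999)
    = 108.099 + 17.136 + 14.007 + 47.997 = 187.239

187.24 g/mol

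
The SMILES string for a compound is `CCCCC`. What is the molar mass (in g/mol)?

72.15 g/mol

Atom tally by fragment:
  CH3 → C:1 H:3
  CH2 → C:1 H:2
  CH2 → C:1 H:2
  CH2 → C:1 H:2
  CH3 → C:1 H:3
Element totals:
  C: 5
  H: 12
Molecular formula: C5H12.
  M = 5(12.011) + 12(1.008)
    = 60.055 + 12.096 = 72.151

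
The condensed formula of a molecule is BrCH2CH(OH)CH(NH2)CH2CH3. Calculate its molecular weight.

182.06 g/mol

Atom tally by fragment:
  BrCH2 → C:1 H:2 Br:1
  CH(OH) → C:1 H:2 O:1
  CH(NH2) → C:1 H:3 N:1
  CH2 → C:1 H:2
  CH3 → C:1 H:3
Element totals:
  C: 5
  H: 12
  Br: 1
  N: 1
  O: 1
Molecular formula: C5H12BrNO.
  M = 5(12.011) + 12(1.008) + 79.904 + 14.007 + 15.999
    = 60.055 + 12.096 + 79.904 + 14.007 + 15.999 = 182.061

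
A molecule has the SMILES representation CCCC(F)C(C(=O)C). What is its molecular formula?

C7H13FO

Atom tally by fragment:
  CH3 → C:1 H:3
  CH2 → C:1 H:2
  CH2 → C:1 H:2
  CH(F) → C:1 H:1 F:1
  CH2COCH3 → C:3 H:5 O:1
Element totals:
  C: 7
  H: 13
  F: 1
  O: 1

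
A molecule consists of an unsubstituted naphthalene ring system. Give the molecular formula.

C10H8

Atom tally by fragment:
  naphthalene ring system core → C:10 H:8
Element totals:
  C: 10
  H: 8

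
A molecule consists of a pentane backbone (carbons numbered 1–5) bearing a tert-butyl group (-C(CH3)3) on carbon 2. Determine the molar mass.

Atom tally by fragment:
  CH3 → C:1 H:3
  CH(C(CH3)3) → C:5 H:10
  CH2 → C:1 H:2
  CH2 → C:1 H:2
  CH3 → C:1 H:3
Element totals:
  C: 9
  H: 20
Molecular formula: C9H20.
  M = 9(12.011) + 20(1.008)
    = 108.099 + 20.160 = 128.259

128.26 g/mol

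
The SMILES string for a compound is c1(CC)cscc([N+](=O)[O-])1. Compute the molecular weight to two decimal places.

Atom tally by fragment:
  thiophene ring core → C:4 H:4 S:1
  (− 2 ring H displaced by substituents)
  + C2H5 → C:2 H:5
  + NO2 → N:1 O:2
Element totals:
  C: 6
  H: 7
  N: 1
  O: 2
  S: 1
Molecular formula: C6H7NO2S.
  M = 6(12.011) + 7(1.008) + 14.007 + 2(15.999) + 32.06
    = 72.066 + 7.056 + 14.007 + 31.998 + 32.060 = 157.187

157.19 g/mol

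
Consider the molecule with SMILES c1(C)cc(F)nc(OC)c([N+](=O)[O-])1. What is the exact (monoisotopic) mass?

Atom tally by fragment:
  pyridine ring core → C:5 H:5 N:1
  (− 4 ring H displaced by substituents)
  + CH3 → C:1 H:3
  + F → F:1
  + OCH3 → C:1 H:3 O:1
  + NO2 → N:1 O:2
Element totals:
  C: 7
  H: 7
  F: 1
  N: 2
  O: 3
Molecular formula: C7H7FN2O3.
  M = 7(12.0) + 7(1.007825) + 18.998403 + 2(14.003074) + 3(15.994915)
    = 84.000000 + 7.054775 + 18.998403 + 28.006148 + 47.984745 = 186.044071

186.0441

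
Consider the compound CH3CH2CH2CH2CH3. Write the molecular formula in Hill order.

C5H12

Atom tally by fragment:
  CH3 → C:1 H:3
  CH2 → C:1 H:2
  CH2 → C:1 H:2
  CH2 → C:1 H:2
  CH3 → C:1 H:3
Element totals:
  C: 5
  H: 12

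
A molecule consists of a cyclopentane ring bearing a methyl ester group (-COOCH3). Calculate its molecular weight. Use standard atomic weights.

128.17 g/mol

Atom tally by fragment:
  cyclopentane ring core → C:5 H:10
  (− 1 ring H displaced by substituents)
  + COOCH3 → C:2 H:3 O:2
Element totals:
  C: 7
  H: 12
  O: 2
Molecular formula: C7H12O2.
  M = 7(12.011) + 12(1.008) + 2(15.999)
    = 84.077 + 12.096 + 31.998 = 128.171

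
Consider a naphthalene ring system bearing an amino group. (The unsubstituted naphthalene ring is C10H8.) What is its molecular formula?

C10H9N

Atom tally by fragment:
  naphthalene ring system core → C:10 H:8
  (− 1 ring H displaced by substituents)
  + NH2 → N:1 H:2
Element totals:
  C: 10
  H: 9
  N: 1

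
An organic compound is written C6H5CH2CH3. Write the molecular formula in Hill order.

Element totals:
  C: 8
  H: 10

C8H10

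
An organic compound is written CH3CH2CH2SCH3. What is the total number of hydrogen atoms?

10

Element totals:
  C: 4
  H: 10
  S: 1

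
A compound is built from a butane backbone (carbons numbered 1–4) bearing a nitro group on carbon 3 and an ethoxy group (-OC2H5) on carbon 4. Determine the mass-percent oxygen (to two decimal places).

Atom tally by fragment:
  CH3 → C:1 H:3
  CH2 → C:1 H:2
  CH(NO2) → C:1 H:1 N:1 O:2
  CH2OC2H5 → C:3 H:7 O:1
Element totals:
  C: 6
  H: 13
  N: 1
  O: 3
Molecular formula: C6H13NO3.
Molar mass = 147.174 g/mol.
Mass from O: 3 × 15.999 = 47.997 g/mol.
%O = 47.997 / 147.174 × 100 = 32.61%.

32.61%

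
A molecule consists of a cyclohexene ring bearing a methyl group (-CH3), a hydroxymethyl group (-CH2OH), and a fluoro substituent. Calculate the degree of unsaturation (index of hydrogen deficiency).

Atom tally by fragment:
  cyclohexene ring core → C:6 H:10
  (− 3 ring H displaced by substituents)
  + CH3 → C:1 H:3
  + CH2OH → C:1 H:3 O:1
  + F → F:1
Element totals:
  C: 8
  H: 13
  F: 1
  O: 1
Molecular formula: C8H13FO.
DoU = (2C + 2 + N − H − X) / 2 = (2·8 + 2 + 0 − 13 − 1) / 2 = 2.

2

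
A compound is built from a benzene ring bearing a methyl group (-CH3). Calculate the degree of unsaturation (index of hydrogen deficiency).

4

Atom tally by fragment:
  benzene ring core → C:6 H:6
  (− 1 ring H displaced by substituents)
  + CH3 → C:1 H:3
Element totals:
  C: 7
  H: 8
Molecular formula: C7H8.
DoU = (2C + 2 + N − H − X) / 2 = (2·7 + 2 + 0 − 8 − 0) / 2 = 4.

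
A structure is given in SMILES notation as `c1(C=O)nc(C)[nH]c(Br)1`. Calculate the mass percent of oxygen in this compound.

8.46%

Atom tally by fragment:
  imidazole ring core → C:3 H:4 N:2
  (− 3 ring H displaced by substituents)
  + CHO → C:1 H:1 O:1
  + CH3 → C:1 H:3
  + Br → Br:1
Element totals:
  C: 5
  H: 5
  Br: 1
  N: 2
  O: 1
Molecular formula: C5H5BrN2O.
Molar mass = 189.012 g/mol.
Mass from O: 1 × 15.999 = 15.999 g/mol.
%O = 15.999 / 189.012 × 100 = 8.46%.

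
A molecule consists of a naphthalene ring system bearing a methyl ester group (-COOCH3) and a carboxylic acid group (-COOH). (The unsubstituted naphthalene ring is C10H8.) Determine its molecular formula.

C13H10O4

Atom tally by fragment:
  naphthalene ring system core → C:10 H:8
  (− 2 ring H displaced by substituents)
  + COOCH3 → C:2 H:3 O:2
  + COOH → C:1 H:1 O:2
Element totals:
  C: 13
  H: 10
  O: 4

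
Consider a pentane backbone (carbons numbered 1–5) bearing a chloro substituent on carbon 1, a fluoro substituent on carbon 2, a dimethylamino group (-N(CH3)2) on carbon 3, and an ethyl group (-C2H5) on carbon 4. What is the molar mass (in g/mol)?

195.71 g/mol

Atom tally by fragment:
  ClCH2 → C:1 H:2 Cl:1
  CH(F) → C:1 H:1 F:1
  CH(N(CH3)2) → C:3 H:7 N:1
  CH(C2H5) → C:3 H:6
  CH3 → C:1 H:3
Element totals:
  C: 9
  H: 19
  Cl: 1
  F: 1
  N: 1
Molecular formula: C9H19ClFN.
  M = 9(12.011) + 19(1.008) + 35.45 + 18.998 + 14.007
    = 108.099 + 19.152 + 35.450 + 18.998 + 14.007 = 195.706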